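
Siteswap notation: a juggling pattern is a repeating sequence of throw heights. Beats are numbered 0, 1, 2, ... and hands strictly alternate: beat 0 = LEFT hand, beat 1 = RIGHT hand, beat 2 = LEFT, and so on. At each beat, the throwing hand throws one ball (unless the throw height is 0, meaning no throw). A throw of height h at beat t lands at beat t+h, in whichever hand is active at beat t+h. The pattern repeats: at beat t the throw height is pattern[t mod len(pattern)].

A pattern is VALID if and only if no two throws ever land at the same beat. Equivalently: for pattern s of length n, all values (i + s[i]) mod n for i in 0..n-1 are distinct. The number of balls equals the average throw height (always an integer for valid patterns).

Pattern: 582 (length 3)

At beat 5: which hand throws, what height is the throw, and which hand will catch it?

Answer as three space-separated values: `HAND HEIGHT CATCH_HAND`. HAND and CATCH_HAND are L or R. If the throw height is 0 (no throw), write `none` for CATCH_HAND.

Beat 5: 5 mod 2 = 1, so hand = R
Throw height = pattern[5 mod 3] = pattern[2] = 2
Lands at beat 5+2=7, 7 mod 2 = 1, so catch hand = R

Answer: R 2 R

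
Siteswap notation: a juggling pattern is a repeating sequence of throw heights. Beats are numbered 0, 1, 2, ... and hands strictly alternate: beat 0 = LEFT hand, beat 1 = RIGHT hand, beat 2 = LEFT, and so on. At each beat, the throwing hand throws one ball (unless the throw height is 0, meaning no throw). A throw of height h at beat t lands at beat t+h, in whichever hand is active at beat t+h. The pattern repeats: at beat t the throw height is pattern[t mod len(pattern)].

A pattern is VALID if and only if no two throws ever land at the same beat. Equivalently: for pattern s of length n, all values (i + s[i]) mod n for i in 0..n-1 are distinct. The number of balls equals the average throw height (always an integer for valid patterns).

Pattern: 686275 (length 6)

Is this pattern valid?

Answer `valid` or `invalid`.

Answer: invalid

Derivation:
i=0: (i + s[i]) mod n = (0 + 6) mod 6 = 0
i=1: (i + s[i]) mod n = (1 + 8) mod 6 = 3
i=2: (i + s[i]) mod n = (2 + 6) mod 6 = 2
i=3: (i + s[i]) mod n = (3 + 2) mod 6 = 5
i=4: (i + s[i]) mod n = (4 + 7) mod 6 = 5
i=5: (i + s[i]) mod n = (5 + 5) mod 6 = 4
Residues: [0, 3, 2, 5, 5, 4], distinct: False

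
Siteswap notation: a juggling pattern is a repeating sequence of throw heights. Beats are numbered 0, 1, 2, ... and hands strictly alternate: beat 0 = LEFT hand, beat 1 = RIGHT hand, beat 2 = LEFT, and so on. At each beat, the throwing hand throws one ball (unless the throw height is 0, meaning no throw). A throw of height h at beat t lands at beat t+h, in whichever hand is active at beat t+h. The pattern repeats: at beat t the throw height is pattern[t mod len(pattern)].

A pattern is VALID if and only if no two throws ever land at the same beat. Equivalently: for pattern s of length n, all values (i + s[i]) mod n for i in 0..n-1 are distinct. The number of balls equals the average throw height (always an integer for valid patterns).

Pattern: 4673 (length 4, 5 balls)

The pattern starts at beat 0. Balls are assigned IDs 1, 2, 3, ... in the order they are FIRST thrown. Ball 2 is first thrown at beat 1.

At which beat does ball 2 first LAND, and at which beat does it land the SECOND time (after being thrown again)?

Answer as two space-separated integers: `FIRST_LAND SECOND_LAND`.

Answer: 7 10

Derivation:
Beat 0 (L): throw ball1 h=4 -> lands@4:L; in-air after throw: [b1@4:L]
Beat 1 (R): throw ball2 h=6 -> lands@7:R; in-air after throw: [b1@4:L b2@7:R]
Beat 2 (L): throw ball3 h=7 -> lands@9:R; in-air after throw: [b1@4:L b2@7:R b3@9:R]
Beat 3 (R): throw ball4 h=3 -> lands@6:L; in-air after throw: [b1@4:L b4@6:L b2@7:R b3@9:R]
Beat 4 (L): throw ball1 h=4 -> lands@8:L; in-air after throw: [b4@6:L b2@7:R b1@8:L b3@9:R]
Beat 5 (R): throw ball5 h=6 -> lands@11:R; in-air after throw: [b4@6:L b2@7:R b1@8:L b3@9:R b5@11:R]
Beat 6 (L): throw ball4 h=7 -> lands@13:R; in-air after throw: [b2@7:R b1@8:L b3@9:R b5@11:R b4@13:R]
Beat 7 (R): throw ball2 h=3 -> lands@10:L; in-air after throw: [b1@8:L b3@9:R b2@10:L b5@11:R b4@13:R]
Beat 8 (L): throw ball1 h=4 -> lands@12:L; in-air after throw: [b3@9:R b2@10:L b5@11:R b1@12:L b4@13:R]
Beat 9 (R): throw ball3 h=6 -> lands@15:R; in-air after throw: [b2@10:L b5@11:R b1@12:L b4@13:R b3@15:R]
Beat 10 (L): throw ball2 h=7 -> lands@17:R; in-air after throw: [b5@11:R b1@12:L b4@13:R b3@15:R b2@17:R]
Ball 2: thrown@1 h=6 -> first land @7; rethrown@7 h=3 -> second land @10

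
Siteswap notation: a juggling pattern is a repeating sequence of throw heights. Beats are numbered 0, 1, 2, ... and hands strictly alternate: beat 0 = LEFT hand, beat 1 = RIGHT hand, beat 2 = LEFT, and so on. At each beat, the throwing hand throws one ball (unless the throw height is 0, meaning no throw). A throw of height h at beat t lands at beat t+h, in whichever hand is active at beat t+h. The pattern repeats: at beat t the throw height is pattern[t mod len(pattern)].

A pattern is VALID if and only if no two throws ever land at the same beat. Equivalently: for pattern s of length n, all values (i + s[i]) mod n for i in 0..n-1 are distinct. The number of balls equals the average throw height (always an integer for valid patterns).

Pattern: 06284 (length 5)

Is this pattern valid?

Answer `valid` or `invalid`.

Answer: valid

Derivation:
i=0: (i + s[i]) mod n = (0 + 0) mod 5 = 0
i=1: (i + s[i]) mod n = (1 + 6) mod 5 = 2
i=2: (i + s[i]) mod n = (2 + 2) mod 5 = 4
i=3: (i + s[i]) mod n = (3 + 8) mod 5 = 1
i=4: (i + s[i]) mod n = (4 + 4) mod 5 = 3
Residues: [0, 2, 4, 1, 3], distinct: True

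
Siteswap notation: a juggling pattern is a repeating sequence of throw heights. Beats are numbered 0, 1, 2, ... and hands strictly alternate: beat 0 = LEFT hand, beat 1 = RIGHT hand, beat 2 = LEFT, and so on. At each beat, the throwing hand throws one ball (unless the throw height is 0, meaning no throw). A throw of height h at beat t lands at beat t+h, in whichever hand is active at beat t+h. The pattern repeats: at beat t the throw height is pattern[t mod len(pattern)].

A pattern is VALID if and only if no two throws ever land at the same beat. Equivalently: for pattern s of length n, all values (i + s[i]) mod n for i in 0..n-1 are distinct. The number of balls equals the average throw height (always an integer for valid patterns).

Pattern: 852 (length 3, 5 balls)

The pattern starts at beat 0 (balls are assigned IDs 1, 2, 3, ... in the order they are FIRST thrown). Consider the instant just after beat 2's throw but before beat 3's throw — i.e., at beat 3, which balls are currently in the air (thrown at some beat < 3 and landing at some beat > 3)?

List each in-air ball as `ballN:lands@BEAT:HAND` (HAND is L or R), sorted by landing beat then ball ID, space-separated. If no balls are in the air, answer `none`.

Beat 0 (L): throw ball1 h=8 -> lands@8:L; in-air after throw: [b1@8:L]
Beat 1 (R): throw ball2 h=5 -> lands@6:L; in-air after throw: [b2@6:L b1@8:L]
Beat 2 (L): throw ball3 h=2 -> lands@4:L; in-air after throw: [b3@4:L b2@6:L b1@8:L]
Beat 3 (R): throw ball4 h=8 -> lands@11:R; in-air after throw: [b3@4:L b2@6:L b1@8:L b4@11:R]

Answer: ball3:lands@4:L ball2:lands@6:L ball1:lands@8:L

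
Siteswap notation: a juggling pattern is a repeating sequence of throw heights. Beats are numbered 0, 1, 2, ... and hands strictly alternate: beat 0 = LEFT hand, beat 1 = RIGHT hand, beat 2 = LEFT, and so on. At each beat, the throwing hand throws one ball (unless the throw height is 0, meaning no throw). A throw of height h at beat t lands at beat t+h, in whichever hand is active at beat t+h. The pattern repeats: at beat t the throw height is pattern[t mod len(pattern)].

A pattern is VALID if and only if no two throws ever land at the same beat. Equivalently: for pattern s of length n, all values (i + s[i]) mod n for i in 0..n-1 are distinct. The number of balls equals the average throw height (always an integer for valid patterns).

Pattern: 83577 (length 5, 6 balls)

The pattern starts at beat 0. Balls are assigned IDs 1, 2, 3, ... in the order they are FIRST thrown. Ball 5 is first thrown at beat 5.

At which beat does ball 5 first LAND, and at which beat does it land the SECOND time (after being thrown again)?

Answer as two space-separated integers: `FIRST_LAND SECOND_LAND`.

Beat 0 (L): throw ball1 h=8 -> lands@8:L; in-air after throw: [b1@8:L]
Beat 1 (R): throw ball2 h=3 -> lands@4:L; in-air after throw: [b2@4:L b1@8:L]
Beat 2 (L): throw ball3 h=5 -> lands@7:R; in-air after throw: [b2@4:L b3@7:R b1@8:L]
Beat 3 (R): throw ball4 h=7 -> lands@10:L; in-air after throw: [b2@4:L b3@7:R b1@8:L b4@10:L]
Beat 4 (L): throw ball2 h=7 -> lands@11:R; in-air after throw: [b3@7:R b1@8:L b4@10:L b2@11:R]
Beat 5 (R): throw ball5 h=8 -> lands@13:R; in-air after throw: [b3@7:R b1@8:L b4@10:L b2@11:R b5@13:R]
Beat 6 (L): throw ball6 h=3 -> lands@9:R; in-air after throw: [b3@7:R b1@8:L b6@9:R b4@10:L b2@11:R b5@13:R]
Beat 7 (R): throw ball3 h=5 -> lands@12:L; in-air after throw: [b1@8:L b6@9:R b4@10:L b2@11:R b3@12:L b5@13:R]
Beat 8 (L): throw ball1 h=7 -> lands@15:R; in-air after throw: [b6@9:R b4@10:L b2@11:R b3@12:L b5@13:R b1@15:R]
Beat 9 (R): throw ball6 h=7 -> lands@16:L; in-air after throw: [b4@10:L b2@11:R b3@12:L b5@13:R b1@15:R b6@16:L]
Beat 10 (L): throw ball4 h=8 -> lands@18:L; in-air after throw: [b2@11:R b3@12:L b5@13:R b1@15:R b6@16:L b4@18:L]
Beat 11 (R): throw ball2 h=3 -> lands@14:L; in-air after throw: [b3@12:L b5@13:R b2@14:L b1@15:R b6@16:L b4@18:L]
Beat 12 (L): throw ball3 h=5 -> lands@17:R; in-air after throw: [b5@13:R b2@14:L b1@15:R b6@16:L b3@17:R b4@18:L]
Beat 13 (R): throw ball5 h=7 -> lands@20:L; in-air after throw: [b2@14:L b1@15:R b6@16:L b3@17:R b4@18:L b5@20:L]
Beat 14 (L): throw ball2 h=7 -> lands@21:R; in-air after throw: [b1@15:R b6@16:L b3@17:R b4@18:L b5@20:L b2@21:R]
Beat 15 (R): throw ball1 h=8 -> lands@23:R; in-air after throw: [b6@16:L b3@17:R b4@18:L b5@20:L b2@21:R b1@23:R]
Beat 16 (L): throw ball6 h=3 -> lands@19:R; in-air after throw: [b3@17:R b4@18:L b6@19:R b5@20:L b2@21:R b1@23:R]
Beat 17 (R): throw ball3 h=5 -> lands@22:L; in-air after throw: [b4@18:L b6@19:R b5@20:L b2@21:R b3@22:L b1@23:R]
Beat 18 (L): throw ball4 h=7 -> lands@25:R; in-air after throw: [b6@19:R b5@20:L b2@21:R b3@22:L b1@23:R b4@25:R]
Beat 19 (R): throw ball6 h=7 -> lands@26:L; in-air after throw: [b5@20:L b2@21:R b3@22:L b1@23:R b4@25:R b6@26:L]
Beat 20 (L): throw ball5 h=8 -> lands@28:L; in-air after throw: [b2@21:R b3@22:L b1@23:R b4@25:R b6@26:L b5@28:L]
Ball 5: thrown@5 h=8 -> first land @13; rethrown@13 h=7 -> second land @20

Answer: 13 20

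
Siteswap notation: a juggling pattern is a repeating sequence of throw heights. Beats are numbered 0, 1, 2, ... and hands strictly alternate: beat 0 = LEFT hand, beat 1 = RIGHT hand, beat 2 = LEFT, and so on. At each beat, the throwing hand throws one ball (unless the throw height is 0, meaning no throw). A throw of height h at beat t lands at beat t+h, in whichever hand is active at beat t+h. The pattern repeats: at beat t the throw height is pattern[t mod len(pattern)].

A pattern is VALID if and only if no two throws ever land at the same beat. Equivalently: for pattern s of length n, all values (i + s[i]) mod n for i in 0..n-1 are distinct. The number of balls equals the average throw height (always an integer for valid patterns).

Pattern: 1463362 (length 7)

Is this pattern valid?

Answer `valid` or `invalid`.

Answer: invalid

Derivation:
i=0: (i + s[i]) mod n = (0 + 1) mod 7 = 1
i=1: (i + s[i]) mod n = (1 + 4) mod 7 = 5
i=2: (i + s[i]) mod n = (2 + 6) mod 7 = 1
i=3: (i + s[i]) mod n = (3 + 3) mod 7 = 6
i=4: (i + s[i]) mod n = (4 + 3) mod 7 = 0
i=5: (i + s[i]) mod n = (5 + 6) mod 7 = 4
i=6: (i + s[i]) mod n = (6 + 2) mod 7 = 1
Residues: [1, 5, 1, 6, 0, 4, 1], distinct: False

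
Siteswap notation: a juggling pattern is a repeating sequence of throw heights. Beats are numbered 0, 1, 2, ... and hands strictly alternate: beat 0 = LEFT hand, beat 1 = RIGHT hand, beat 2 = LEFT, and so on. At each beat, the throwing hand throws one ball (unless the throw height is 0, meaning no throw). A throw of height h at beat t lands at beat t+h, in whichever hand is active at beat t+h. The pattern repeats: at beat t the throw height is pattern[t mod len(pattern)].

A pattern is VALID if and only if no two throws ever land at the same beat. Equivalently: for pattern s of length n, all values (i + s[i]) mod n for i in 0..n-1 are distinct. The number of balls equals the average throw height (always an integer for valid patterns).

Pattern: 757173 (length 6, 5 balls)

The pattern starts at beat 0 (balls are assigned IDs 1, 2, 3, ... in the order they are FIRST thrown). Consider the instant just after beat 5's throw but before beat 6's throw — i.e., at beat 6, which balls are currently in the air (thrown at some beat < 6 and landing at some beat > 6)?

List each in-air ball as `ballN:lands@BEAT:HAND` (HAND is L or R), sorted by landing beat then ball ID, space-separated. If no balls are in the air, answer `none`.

Answer: ball1:lands@7:R ball5:lands@8:L ball3:lands@9:R ball4:lands@11:R

Derivation:
Beat 0 (L): throw ball1 h=7 -> lands@7:R; in-air after throw: [b1@7:R]
Beat 1 (R): throw ball2 h=5 -> lands@6:L; in-air after throw: [b2@6:L b1@7:R]
Beat 2 (L): throw ball3 h=7 -> lands@9:R; in-air after throw: [b2@6:L b1@7:R b3@9:R]
Beat 3 (R): throw ball4 h=1 -> lands@4:L; in-air after throw: [b4@4:L b2@6:L b1@7:R b3@9:R]
Beat 4 (L): throw ball4 h=7 -> lands@11:R; in-air after throw: [b2@6:L b1@7:R b3@9:R b4@11:R]
Beat 5 (R): throw ball5 h=3 -> lands@8:L; in-air after throw: [b2@6:L b1@7:R b5@8:L b3@9:R b4@11:R]
Beat 6 (L): throw ball2 h=7 -> lands@13:R; in-air after throw: [b1@7:R b5@8:L b3@9:R b4@11:R b2@13:R]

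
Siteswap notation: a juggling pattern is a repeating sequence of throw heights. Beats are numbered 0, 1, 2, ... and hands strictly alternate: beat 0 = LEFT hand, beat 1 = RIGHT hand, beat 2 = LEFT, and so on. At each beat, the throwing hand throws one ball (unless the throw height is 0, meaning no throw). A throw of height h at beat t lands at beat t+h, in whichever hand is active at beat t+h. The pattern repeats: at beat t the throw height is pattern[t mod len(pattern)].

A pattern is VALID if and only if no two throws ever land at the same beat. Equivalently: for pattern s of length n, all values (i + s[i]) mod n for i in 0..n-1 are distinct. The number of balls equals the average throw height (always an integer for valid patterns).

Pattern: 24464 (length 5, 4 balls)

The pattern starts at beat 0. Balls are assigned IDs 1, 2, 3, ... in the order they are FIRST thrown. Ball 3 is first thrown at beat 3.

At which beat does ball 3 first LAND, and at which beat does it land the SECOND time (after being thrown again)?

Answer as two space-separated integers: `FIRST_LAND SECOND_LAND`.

Answer: 9 13

Derivation:
Beat 0 (L): throw ball1 h=2 -> lands@2:L; in-air after throw: [b1@2:L]
Beat 1 (R): throw ball2 h=4 -> lands@5:R; in-air after throw: [b1@2:L b2@5:R]
Beat 2 (L): throw ball1 h=4 -> lands@6:L; in-air after throw: [b2@5:R b1@6:L]
Beat 3 (R): throw ball3 h=6 -> lands@9:R; in-air after throw: [b2@5:R b1@6:L b3@9:R]
Beat 4 (L): throw ball4 h=4 -> lands@8:L; in-air after throw: [b2@5:R b1@6:L b4@8:L b3@9:R]
Beat 5 (R): throw ball2 h=2 -> lands@7:R; in-air after throw: [b1@6:L b2@7:R b4@8:L b3@9:R]
Beat 6 (L): throw ball1 h=4 -> lands@10:L; in-air after throw: [b2@7:R b4@8:L b3@9:R b1@10:L]
Beat 7 (R): throw ball2 h=4 -> lands@11:R; in-air after throw: [b4@8:L b3@9:R b1@10:L b2@11:R]
Beat 8 (L): throw ball4 h=6 -> lands@14:L; in-air after throw: [b3@9:R b1@10:L b2@11:R b4@14:L]
Beat 9 (R): throw ball3 h=4 -> lands@13:R; in-air after throw: [b1@10:L b2@11:R b3@13:R b4@14:L]
Beat 10 (L): throw ball1 h=2 -> lands@12:L; in-air after throw: [b2@11:R b1@12:L b3@13:R b4@14:L]
Beat 11 (R): throw ball2 h=4 -> lands@15:R; in-air after throw: [b1@12:L b3@13:R b4@14:L b2@15:R]
Beat 12 (L): throw ball1 h=4 -> lands@16:L; in-air after throw: [b3@13:R b4@14:L b2@15:R b1@16:L]
Beat 13 (R): throw ball3 h=6 -> lands@19:R; in-air after throw: [b4@14:L b2@15:R b1@16:L b3@19:R]
Ball 3: thrown@3 h=6 -> first land @9; rethrown@9 h=4 -> second land @13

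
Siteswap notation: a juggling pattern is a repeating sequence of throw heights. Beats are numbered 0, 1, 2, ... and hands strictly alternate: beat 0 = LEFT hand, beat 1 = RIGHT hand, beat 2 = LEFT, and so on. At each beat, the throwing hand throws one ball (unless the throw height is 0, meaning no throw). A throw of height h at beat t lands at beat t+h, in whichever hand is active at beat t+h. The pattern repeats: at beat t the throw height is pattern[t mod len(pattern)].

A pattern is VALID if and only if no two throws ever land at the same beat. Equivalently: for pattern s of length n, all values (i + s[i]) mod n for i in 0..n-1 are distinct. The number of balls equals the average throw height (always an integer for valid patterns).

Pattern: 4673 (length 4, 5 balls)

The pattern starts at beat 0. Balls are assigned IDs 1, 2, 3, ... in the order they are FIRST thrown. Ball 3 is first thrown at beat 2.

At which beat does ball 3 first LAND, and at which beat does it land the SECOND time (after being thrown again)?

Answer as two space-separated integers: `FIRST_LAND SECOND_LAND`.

Answer: 9 15

Derivation:
Beat 0 (L): throw ball1 h=4 -> lands@4:L; in-air after throw: [b1@4:L]
Beat 1 (R): throw ball2 h=6 -> lands@7:R; in-air after throw: [b1@4:L b2@7:R]
Beat 2 (L): throw ball3 h=7 -> lands@9:R; in-air after throw: [b1@4:L b2@7:R b3@9:R]
Beat 3 (R): throw ball4 h=3 -> lands@6:L; in-air after throw: [b1@4:L b4@6:L b2@7:R b3@9:R]
Beat 4 (L): throw ball1 h=4 -> lands@8:L; in-air after throw: [b4@6:L b2@7:R b1@8:L b3@9:R]
Beat 5 (R): throw ball5 h=6 -> lands@11:R; in-air after throw: [b4@6:L b2@7:R b1@8:L b3@9:R b5@11:R]
Beat 6 (L): throw ball4 h=7 -> lands@13:R; in-air after throw: [b2@7:R b1@8:L b3@9:R b5@11:R b4@13:R]
Beat 7 (R): throw ball2 h=3 -> lands@10:L; in-air after throw: [b1@8:L b3@9:R b2@10:L b5@11:R b4@13:R]
Beat 8 (L): throw ball1 h=4 -> lands@12:L; in-air after throw: [b3@9:R b2@10:L b5@11:R b1@12:L b4@13:R]
Beat 9 (R): throw ball3 h=6 -> lands@15:R; in-air after throw: [b2@10:L b5@11:R b1@12:L b4@13:R b3@15:R]
Beat 10 (L): throw ball2 h=7 -> lands@17:R; in-air after throw: [b5@11:R b1@12:L b4@13:R b3@15:R b2@17:R]
Beat 11 (R): throw ball5 h=3 -> lands@14:L; in-air after throw: [b1@12:L b4@13:R b5@14:L b3@15:R b2@17:R]
Ball 3: thrown@2 h=7 -> first land @9; rethrown@9 h=6 -> second land @15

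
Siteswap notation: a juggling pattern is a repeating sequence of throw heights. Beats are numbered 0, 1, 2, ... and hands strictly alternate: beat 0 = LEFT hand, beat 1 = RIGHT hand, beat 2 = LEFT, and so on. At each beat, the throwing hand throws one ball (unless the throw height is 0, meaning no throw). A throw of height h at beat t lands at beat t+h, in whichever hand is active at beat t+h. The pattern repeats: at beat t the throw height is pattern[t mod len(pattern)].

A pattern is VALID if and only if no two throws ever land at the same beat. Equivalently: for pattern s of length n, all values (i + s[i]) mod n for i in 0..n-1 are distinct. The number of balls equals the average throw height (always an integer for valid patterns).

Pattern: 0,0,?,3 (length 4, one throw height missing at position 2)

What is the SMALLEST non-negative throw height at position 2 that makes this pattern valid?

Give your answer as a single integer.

Answer: 1

Derivation:
i=0: (0 + 0) mod 4 = 0
i=1: (1 + 0) mod 4 = 1
i=2: s[i]=? (unknown)
i=3: (3 + 3) mod 4 = 2
Known residues: [0, 1, 2]; need a permutation of 0..3, so missing residue r = 3
Need (2 + s) mod 4 = 3; smallest s = (3 - 2) mod 4 = 1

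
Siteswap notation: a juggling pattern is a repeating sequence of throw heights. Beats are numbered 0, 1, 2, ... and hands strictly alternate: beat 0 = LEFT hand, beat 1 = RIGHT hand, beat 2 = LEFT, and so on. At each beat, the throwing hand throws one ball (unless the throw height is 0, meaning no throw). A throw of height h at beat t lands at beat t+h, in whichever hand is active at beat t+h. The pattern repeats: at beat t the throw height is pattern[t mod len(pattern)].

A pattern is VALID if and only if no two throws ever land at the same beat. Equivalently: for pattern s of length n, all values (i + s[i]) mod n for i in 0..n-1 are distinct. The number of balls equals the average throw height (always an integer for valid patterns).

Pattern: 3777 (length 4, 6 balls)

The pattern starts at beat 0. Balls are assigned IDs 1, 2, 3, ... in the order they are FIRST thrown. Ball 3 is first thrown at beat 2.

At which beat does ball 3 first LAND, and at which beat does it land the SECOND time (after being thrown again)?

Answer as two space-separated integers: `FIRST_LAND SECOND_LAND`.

Beat 0 (L): throw ball1 h=3 -> lands@3:R; in-air after throw: [b1@3:R]
Beat 1 (R): throw ball2 h=7 -> lands@8:L; in-air after throw: [b1@3:R b2@8:L]
Beat 2 (L): throw ball3 h=7 -> lands@9:R; in-air after throw: [b1@3:R b2@8:L b3@9:R]
Beat 3 (R): throw ball1 h=7 -> lands@10:L; in-air after throw: [b2@8:L b3@9:R b1@10:L]
Beat 4 (L): throw ball4 h=3 -> lands@7:R; in-air after throw: [b4@7:R b2@8:L b3@9:R b1@10:L]
Beat 5 (R): throw ball5 h=7 -> lands@12:L; in-air after throw: [b4@7:R b2@8:L b3@9:R b1@10:L b5@12:L]
Beat 6 (L): throw ball6 h=7 -> lands@13:R; in-air after throw: [b4@7:R b2@8:L b3@9:R b1@10:L b5@12:L b6@13:R]
Beat 7 (R): throw ball4 h=7 -> lands@14:L; in-air after throw: [b2@8:L b3@9:R b1@10:L b5@12:L b6@13:R b4@14:L]
Beat 8 (L): throw ball2 h=3 -> lands@11:R; in-air after throw: [b3@9:R b1@10:L b2@11:R b5@12:L b6@13:R b4@14:L]
Beat 9 (R): throw ball3 h=7 -> lands@16:L; in-air after throw: [b1@10:L b2@11:R b5@12:L b6@13:R b4@14:L b3@16:L]
Beat 10 (L): throw ball1 h=7 -> lands@17:R; in-air after throw: [b2@11:R b5@12:L b6@13:R b4@14:L b3@16:L b1@17:R]
Beat 11 (R): throw ball2 h=7 -> lands@18:L; in-air after throw: [b5@12:L b6@13:R b4@14:L b3@16:L b1@17:R b2@18:L]
Beat 12 (L): throw ball5 h=3 -> lands@15:R; in-air after throw: [b6@13:R b4@14:L b5@15:R b3@16:L b1@17:R b2@18:L]
Beat 13 (R): throw ball6 h=7 -> lands@20:L; in-air after throw: [b4@14:L b5@15:R b3@16:L b1@17:R b2@18:L b6@20:L]
Beat 14 (L): throw ball4 h=7 -> lands@21:R; in-air after throw: [b5@15:R b3@16:L b1@17:R b2@18:L b6@20:L b4@21:R]
Ball 3: thrown@2 h=7 -> first land @9; rethrown@9 h=7 -> second land @16

Answer: 9 16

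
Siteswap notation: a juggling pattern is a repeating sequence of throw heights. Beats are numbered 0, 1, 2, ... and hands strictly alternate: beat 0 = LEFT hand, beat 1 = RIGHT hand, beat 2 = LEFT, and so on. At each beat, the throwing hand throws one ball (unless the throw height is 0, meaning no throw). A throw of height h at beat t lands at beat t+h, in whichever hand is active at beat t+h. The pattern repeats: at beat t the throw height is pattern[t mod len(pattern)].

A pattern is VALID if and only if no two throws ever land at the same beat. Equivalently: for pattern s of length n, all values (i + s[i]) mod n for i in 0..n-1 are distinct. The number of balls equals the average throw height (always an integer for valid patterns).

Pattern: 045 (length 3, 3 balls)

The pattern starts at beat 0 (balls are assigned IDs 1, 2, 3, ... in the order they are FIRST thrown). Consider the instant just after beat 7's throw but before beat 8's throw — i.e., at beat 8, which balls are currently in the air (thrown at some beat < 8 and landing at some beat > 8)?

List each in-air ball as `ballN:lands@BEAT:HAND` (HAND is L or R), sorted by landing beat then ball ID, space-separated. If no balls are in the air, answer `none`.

Beat 1 (R): throw ball1 h=4 -> lands@5:R; in-air after throw: [b1@5:R]
Beat 2 (L): throw ball2 h=5 -> lands@7:R; in-air after throw: [b1@5:R b2@7:R]
Beat 4 (L): throw ball3 h=4 -> lands@8:L; in-air after throw: [b1@5:R b2@7:R b3@8:L]
Beat 5 (R): throw ball1 h=5 -> lands@10:L; in-air after throw: [b2@7:R b3@8:L b1@10:L]
Beat 7 (R): throw ball2 h=4 -> lands@11:R; in-air after throw: [b3@8:L b1@10:L b2@11:R]
Beat 8 (L): throw ball3 h=5 -> lands@13:R; in-air after throw: [b1@10:L b2@11:R b3@13:R]

Answer: ball1:lands@10:L ball2:lands@11:R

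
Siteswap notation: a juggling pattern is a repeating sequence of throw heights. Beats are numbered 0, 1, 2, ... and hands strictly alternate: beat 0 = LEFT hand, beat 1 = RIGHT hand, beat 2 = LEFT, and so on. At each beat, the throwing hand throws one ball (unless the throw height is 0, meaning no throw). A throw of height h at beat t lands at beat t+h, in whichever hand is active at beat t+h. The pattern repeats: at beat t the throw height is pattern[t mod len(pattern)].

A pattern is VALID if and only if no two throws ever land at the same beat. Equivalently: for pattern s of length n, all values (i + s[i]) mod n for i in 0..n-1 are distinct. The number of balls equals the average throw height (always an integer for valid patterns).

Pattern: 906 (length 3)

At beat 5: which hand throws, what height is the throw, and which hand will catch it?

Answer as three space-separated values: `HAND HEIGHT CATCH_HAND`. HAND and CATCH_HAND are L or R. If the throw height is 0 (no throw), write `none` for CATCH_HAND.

Beat 5: 5 mod 2 = 1, so hand = R
Throw height = pattern[5 mod 3] = pattern[2] = 6
Lands at beat 5+6=11, 11 mod 2 = 1, so catch hand = R

Answer: R 6 R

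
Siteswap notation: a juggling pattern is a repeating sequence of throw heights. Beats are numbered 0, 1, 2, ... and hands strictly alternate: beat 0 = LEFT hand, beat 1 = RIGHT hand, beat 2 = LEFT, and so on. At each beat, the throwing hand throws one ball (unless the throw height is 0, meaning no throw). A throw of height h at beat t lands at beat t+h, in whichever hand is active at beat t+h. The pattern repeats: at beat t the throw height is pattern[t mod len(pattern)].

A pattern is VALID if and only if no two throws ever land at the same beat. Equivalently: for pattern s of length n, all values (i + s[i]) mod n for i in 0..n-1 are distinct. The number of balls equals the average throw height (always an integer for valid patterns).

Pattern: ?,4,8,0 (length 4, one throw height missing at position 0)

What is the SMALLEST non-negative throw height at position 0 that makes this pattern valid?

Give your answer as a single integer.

i=0: s[i]=? (unknown)
i=1: (1 + 4) mod 4 = 1
i=2: (2 + 8) mod 4 = 2
i=3: (3 + 0) mod 4 = 3
Known residues: [1, 2, 3]; need a permutation of 0..3, so missing residue r = 0
Need (0 + s) mod 4 = 0; smallest s = (0 - 0) mod 4 = 0

Answer: 0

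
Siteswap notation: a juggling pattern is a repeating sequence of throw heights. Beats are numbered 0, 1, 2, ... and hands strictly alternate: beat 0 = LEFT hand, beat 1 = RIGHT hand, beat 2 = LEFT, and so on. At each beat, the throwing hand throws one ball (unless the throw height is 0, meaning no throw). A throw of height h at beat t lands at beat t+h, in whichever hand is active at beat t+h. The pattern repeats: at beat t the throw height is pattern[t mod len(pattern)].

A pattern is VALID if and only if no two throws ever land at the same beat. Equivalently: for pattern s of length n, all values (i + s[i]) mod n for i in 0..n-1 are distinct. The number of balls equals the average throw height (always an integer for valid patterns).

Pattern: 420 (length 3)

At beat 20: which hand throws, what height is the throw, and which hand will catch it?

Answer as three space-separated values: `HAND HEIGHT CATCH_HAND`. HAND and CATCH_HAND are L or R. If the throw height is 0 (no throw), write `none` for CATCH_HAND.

Beat 20: 20 mod 2 = 0, so hand = L
Throw height = pattern[20 mod 3] = pattern[2] = 0

Answer: L 0 none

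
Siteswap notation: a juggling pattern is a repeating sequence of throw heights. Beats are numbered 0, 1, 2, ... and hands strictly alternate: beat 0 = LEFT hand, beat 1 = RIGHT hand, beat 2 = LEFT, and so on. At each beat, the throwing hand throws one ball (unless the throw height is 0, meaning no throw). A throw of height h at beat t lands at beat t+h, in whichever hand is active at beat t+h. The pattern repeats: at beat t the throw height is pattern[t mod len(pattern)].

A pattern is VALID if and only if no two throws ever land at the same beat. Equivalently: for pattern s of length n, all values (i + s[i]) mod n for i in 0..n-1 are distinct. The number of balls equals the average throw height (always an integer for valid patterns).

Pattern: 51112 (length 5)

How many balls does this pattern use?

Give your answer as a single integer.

Pattern = [5, 1, 1, 1, 2], length n = 5
  position 0: throw height = 5, running sum = 5
  position 1: throw height = 1, running sum = 6
  position 2: throw height = 1, running sum = 7
  position 3: throw height = 1, running sum = 8
  position 4: throw height = 2, running sum = 10
Total sum = 10; balls = sum / n = 10 / 5 = 2

Answer: 2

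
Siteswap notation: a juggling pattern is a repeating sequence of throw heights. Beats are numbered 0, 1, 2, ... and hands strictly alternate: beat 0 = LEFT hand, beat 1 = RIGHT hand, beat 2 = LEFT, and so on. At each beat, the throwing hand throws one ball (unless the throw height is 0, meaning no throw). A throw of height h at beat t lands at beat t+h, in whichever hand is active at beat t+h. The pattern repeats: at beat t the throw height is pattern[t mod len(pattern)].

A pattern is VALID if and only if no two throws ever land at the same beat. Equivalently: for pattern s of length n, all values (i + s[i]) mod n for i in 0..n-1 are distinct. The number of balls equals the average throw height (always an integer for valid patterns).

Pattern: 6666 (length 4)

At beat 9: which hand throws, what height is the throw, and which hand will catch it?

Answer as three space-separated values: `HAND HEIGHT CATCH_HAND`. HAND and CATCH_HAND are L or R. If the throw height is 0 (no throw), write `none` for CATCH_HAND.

Beat 9: 9 mod 2 = 1, so hand = R
Throw height = pattern[9 mod 4] = pattern[1] = 6
Lands at beat 9+6=15, 15 mod 2 = 1, so catch hand = R

Answer: R 6 R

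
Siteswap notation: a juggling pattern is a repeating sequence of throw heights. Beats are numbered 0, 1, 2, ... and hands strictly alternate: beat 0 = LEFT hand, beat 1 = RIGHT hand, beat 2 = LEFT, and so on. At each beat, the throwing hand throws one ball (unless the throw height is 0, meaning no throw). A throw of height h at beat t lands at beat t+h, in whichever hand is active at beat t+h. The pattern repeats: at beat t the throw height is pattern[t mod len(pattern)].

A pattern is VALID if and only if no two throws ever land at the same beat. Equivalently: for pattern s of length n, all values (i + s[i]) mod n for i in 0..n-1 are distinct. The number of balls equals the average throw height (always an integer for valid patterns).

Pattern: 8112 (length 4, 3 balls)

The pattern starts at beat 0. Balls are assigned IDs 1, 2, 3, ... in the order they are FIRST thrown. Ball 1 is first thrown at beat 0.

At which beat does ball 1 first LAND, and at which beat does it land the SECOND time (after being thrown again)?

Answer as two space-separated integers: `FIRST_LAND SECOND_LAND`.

Beat 0 (L): throw ball1 h=8 -> lands@8:L; in-air after throw: [b1@8:L]
Beat 1 (R): throw ball2 h=1 -> lands@2:L; in-air after throw: [b2@2:L b1@8:L]
Beat 2 (L): throw ball2 h=1 -> lands@3:R; in-air after throw: [b2@3:R b1@8:L]
Beat 3 (R): throw ball2 h=2 -> lands@5:R; in-air after throw: [b2@5:R b1@8:L]
Beat 4 (L): throw ball3 h=8 -> lands@12:L; in-air after throw: [b2@5:R b1@8:L b3@12:L]
Beat 5 (R): throw ball2 h=1 -> lands@6:L; in-air after throw: [b2@6:L b1@8:L b3@12:L]
Beat 6 (L): throw ball2 h=1 -> lands@7:R; in-air after throw: [b2@7:R b1@8:L b3@12:L]
Beat 7 (R): throw ball2 h=2 -> lands@9:R; in-air after throw: [b1@8:L b2@9:R b3@12:L]
Beat 8 (L): throw ball1 h=8 -> lands@16:L; in-air after throw: [b2@9:R b3@12:L b1@16:L]
Beat 9 (R): throw ball2 h=1 -> lands@10:L; in-air after throw: [b2@10:L b3@12:L b1@16:L]
Beat 10 (L): throw ball2 h=1 -> lands@11:R; in-air after throw: [b2@11:R b3@12:L b1@16:L]
Beat 11 (R): throw ball2 h=2 -> lands@13:R; in-air after throw: [b3@12:L b2@13:R b1@16:L]
Beat 12 (L): throw ball3 h=8 -> lands@20:L; in-air after throw: [b2@13:R b1@16:L b3@20:L]
Beat 13 (R): throw ball2 h=1 -> lands@14:L; in-air after throw: [b2@14:L b1@16:L b3@20:L]
Ball 1: thrown@0 h=8 -> first land @8; rethrown@8 h=8 -> second land @16

Answer: 8 16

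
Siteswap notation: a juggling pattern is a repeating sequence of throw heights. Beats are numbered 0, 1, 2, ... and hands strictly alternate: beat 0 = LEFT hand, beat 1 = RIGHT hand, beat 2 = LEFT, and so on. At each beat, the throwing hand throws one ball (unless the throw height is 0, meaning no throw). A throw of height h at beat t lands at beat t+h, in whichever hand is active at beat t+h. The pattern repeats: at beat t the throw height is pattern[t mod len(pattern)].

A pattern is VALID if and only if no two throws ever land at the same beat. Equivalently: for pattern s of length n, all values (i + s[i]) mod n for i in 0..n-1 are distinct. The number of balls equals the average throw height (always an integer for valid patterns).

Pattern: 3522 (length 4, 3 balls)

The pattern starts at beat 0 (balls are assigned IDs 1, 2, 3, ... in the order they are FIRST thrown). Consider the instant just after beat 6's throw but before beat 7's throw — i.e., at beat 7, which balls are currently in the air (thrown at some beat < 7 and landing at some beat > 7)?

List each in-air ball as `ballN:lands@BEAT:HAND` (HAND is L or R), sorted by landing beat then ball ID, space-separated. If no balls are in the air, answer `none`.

Beat 0 (L): throw ball1 h=3 -> lands@3:R; in-air after throw: [b1@3:R]
Beat 1 (R): throw ball2 h=5 -> lands@6:L; in-air after throw: [b1@3:R b2@6:L]
Beat 2 (L): throw ball3 h=2 -> lands@4:L; in-air after throw: [b1@3:R b3@4:L b2@6:L]
Beat 3 (R): throw ball1 h=2 -> lands@5:R; in-air after throw: [b3@4:L b1@5:R b2@6:L]
Beat 4 (L): throw ball3 h=3 -> lands@7:R; in-air after throw: [b1@5:R b2@6:L b3@7:R]
Beat 5 (R): throw ball1 h=5 -> lands@10:L; in-air after throw: [b2@6:L b3@7:R b1@10:L]
Beat 6 (L): throw ball2 h=2 -> lands@8:L; in-air after throw: [b3@7:R b2@8:L b1@10:L]
Beat 7 (R): throw ball3 h=2 -> lands@9:R; in-air after throw: [b2@8:L b3@9:R b1@10:L]

Answer: ball2:lands@8:L ball1:lands@10:L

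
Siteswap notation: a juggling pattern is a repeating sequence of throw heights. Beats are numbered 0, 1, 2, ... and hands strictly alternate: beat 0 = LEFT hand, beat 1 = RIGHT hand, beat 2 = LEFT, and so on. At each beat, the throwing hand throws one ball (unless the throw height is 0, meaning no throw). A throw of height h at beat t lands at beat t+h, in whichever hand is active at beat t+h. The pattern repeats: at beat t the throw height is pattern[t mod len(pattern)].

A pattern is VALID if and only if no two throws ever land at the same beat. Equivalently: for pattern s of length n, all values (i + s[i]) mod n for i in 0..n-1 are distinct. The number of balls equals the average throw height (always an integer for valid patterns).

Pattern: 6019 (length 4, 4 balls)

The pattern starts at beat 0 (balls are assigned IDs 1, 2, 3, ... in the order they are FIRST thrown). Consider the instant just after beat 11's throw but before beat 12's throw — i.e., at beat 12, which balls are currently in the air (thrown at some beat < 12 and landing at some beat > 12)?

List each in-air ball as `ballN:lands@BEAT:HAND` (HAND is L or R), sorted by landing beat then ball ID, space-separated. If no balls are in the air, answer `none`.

Beat 0 (L): throw ball1 h=6 -> lands@6:L; in-air after throw: [b1@6:L]
Beat 2 (L): throw ball2 h=1 -> lands@3:R; in-air after throw: [b2@3:R b1@6:L]
Beat 3 (R): throw ball2 h=9 -> lands@12:L; in-air after throw: [b1@6:L b2@12:L]
Beat 4 (L): throw ball3 h=6 -> lands@10:L; in-air after throw: [b1@6:L b3@10:L b2@12:L]
Beat 6 (L): throw ball1 h=1 -> lands@7:R; in-air after throw: [b1@7:R b3@10:L b2@12:L]
Beat 7 (R): throw ball1 h=9 -> lands@16:L; in-air after throw: [b3@10:L b2@12:L b1@16:L]
Beat 8 (L): throw ball4 h=6 -> lands@14:L; in-air after throw: [b3@10:L b2@12:L b4@14:L b1@16:L]
Beat 10 (L): throw ball3 h=1 -> lands@11:R; in-air after throw: [b3@11:R b2@12:L b4@14:L b1@16:L]
Beat 11 (R): throw ball3 h=9 -> lands@20:L; in-air after throw: [b2@12:L b4@14:L b1@16:L b3@20:L]
Beat 12 (L): throw ball2 h=6 -> lands@18:L; in-air after throw: [b4@14:L b1@16:L b2@18:L b3@20:L]

Answer: ball4:lands@14:L ball1:lands@16:L ball3:lands@20:L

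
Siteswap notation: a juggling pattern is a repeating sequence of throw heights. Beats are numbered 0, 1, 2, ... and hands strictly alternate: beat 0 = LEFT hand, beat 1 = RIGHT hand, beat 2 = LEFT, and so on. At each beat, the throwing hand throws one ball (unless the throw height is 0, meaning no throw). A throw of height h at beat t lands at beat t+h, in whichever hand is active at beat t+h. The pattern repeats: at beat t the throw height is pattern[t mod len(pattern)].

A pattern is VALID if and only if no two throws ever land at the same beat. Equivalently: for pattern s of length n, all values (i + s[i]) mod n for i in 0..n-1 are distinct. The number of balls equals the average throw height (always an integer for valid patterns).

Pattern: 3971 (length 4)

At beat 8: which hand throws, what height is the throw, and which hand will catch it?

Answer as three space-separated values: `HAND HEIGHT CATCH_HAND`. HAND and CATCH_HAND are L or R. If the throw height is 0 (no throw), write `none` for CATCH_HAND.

Answer: L 3 R

Derivation:
Beat 8: 8 mod 2 = 0, so hand = L
Throw height = pattern[8 mod 4] = pattern[0] = 3
Lands at beat 8+3=11, 11 mod 2 = 1, so catch hand = R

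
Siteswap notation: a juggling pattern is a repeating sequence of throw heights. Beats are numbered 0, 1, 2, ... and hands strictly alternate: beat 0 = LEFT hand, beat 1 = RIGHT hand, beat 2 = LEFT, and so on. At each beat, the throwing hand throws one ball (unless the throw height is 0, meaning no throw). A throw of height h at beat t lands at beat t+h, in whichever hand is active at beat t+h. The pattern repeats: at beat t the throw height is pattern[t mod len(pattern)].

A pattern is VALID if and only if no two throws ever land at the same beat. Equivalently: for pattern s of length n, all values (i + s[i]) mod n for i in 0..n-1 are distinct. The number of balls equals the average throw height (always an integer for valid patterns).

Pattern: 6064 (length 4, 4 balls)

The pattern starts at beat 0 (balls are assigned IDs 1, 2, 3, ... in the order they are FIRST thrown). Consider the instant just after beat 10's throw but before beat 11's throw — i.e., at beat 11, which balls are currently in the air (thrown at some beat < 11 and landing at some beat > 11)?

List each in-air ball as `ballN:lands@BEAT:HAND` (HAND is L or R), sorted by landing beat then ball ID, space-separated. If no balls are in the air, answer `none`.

Answer: ball1:lands@12:L ball2:lands@14:L ball4:lands@16:L

Derivation:
Beat 0 (L): throw ball1 h=6 -> lands@6:L; in-air after throw: [b1@6:L]
Beat 2 (L): throw ball2 h=6 -> lands@8:L; in-air after throw: [b1@6:L b2@8:L]
Beat 3 (R): throw ball3 h=4 -> lands@7:R; in-air after throw: [b1@6:L b3@7:R b2@8:L]
Beat 4 (L): throw ball4 h=6 -> lands@10:L; in-air after throw: [b1@6:L b3@7:R b2@8:L b4@10:L]
Beat 6 (L): throw ball1 h=6 -> lands@12:L; in-air after throw: [b3@7:R b2@8:L b4@10:L b1@12:L]
Beat 7 (R): throw ball3 h=4 -> lands@11:R; in-air after throw: [b2@8:L b4@10:L b3@11:R b1@12:L]
Beat 8 (L): throw ball2 h=6 -> lands@14:L; in-air after throw: [b4@10:L b3@11:R b1@12:L b2@14:L]
Beat 10 (L): throw ball4 h=6 -> lands@16:L; in-air after throw: [b3@11:R b1@12:L b2@14:L b4@16:L]
Beat 11 (R): throw ball3 h=4 -> lands@15:R; in-air after throw: [b1@12:L b2@14:L b3@15:R b4@16:L]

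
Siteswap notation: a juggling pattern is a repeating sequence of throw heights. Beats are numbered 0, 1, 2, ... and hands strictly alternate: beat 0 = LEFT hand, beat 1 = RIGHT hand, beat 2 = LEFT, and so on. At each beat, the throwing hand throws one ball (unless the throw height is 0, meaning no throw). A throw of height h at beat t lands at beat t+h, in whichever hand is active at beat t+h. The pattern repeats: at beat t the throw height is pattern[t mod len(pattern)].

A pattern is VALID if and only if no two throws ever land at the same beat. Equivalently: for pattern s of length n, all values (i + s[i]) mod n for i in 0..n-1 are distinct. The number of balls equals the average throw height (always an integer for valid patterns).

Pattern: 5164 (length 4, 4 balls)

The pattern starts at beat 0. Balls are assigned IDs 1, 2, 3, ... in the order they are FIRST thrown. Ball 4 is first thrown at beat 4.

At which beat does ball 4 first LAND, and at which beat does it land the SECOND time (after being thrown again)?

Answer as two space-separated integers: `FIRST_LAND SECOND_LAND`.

Beat 0 (L): throw ball1 h=5 -> lands@5:R; in-air after throw: [b1@5:R]
Beat 1 (R): throw ball2 h=1 -> lands@2:L; in-air after throw: [b2@2:L b1@5:R]
Beat 2 (L): throw ball2 h=6 -> lands@8:L; in-air after throw: [b1@5:R b2@8:L]
Beat 3 (R): throw ball3 h=4 -> lands@7:R; in-air after throw: [b1@5:R b3@7:R b2@8:L]
Beat 4 (L): throw ball4 h=5 -> lands@9:R; in-air after throw: [b1@5:R b3@7:R b2@8:L b4@9:R]
Beat 5 (R): throw ball1 h=1 -> lands@6:L; in-air after throw: [b1@6:L b3@7:R b2@8:L b4@9:R]
Beat 6 (L): throw ball1 h=6 -> lands@12:L; in-air after throw: [b3@7:R b2@8:L b4@9:R b1@12:L]
Beat 7 (R): throw ball3 h=4 -> lands@11:R; in-air after throw: [b2@8:L b4@9:R b3@11:R b1@12:L]
Beat 8 (L): throw ball2 h=5 -> lands@13:R; in-air after throw: [b4@9:R b3@11:R b1@12:L b2@13:R]
Beat 9 (R): throw ball4 h=1 -> lands@10:L; in-air after throw: [b4@10:L b3@11:R b1@12:L b2@13:R]
Beat 10 (L): throw ball4 h=6 -> lands@16:L; in-air after throw: [b3@11:R b1@12:L b2@13:R b4@16:L]
Ball 4: thrown@4 h=5 -> first land @9; rethrown@9 h=1 -> second land @10

Answer: 9 10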